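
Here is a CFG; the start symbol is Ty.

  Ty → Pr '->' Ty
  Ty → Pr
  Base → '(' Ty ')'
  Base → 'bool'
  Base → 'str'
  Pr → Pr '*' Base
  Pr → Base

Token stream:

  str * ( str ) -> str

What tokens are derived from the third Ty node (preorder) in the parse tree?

[Ty [Pr [Pr [Base str]] * [Base ( [Ty [Pr [Base str]]] )]] -> [Ty [Pr [Base str]]]]

str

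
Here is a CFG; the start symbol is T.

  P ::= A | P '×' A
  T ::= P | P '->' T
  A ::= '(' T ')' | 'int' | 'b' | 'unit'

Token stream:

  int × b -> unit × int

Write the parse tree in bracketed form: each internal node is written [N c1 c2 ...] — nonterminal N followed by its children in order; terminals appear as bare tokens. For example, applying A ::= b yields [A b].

[T [P [P [A int]] × [A b]] -> [T [P [P [A unit]] × [A int]]]]

T
P -> T
P × A -> T
A × A -> T
int × A -> T
int × b -> T
int × b -> P
int × b -> P × A
int × b -> A × A
int × b -> unit × A
int × b -> unit × int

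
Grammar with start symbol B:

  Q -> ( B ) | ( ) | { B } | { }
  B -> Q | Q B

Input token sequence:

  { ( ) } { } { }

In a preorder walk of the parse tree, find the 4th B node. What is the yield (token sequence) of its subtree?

{ }

[B [Q { [B [Q ( )]] }] [B [Q { }] [B [Q { }]]]]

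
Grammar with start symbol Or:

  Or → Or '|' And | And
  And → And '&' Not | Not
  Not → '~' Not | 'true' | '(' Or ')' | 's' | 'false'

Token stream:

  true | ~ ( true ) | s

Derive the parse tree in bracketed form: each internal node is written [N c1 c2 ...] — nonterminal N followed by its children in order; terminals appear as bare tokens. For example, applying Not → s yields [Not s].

[Or [Or [Or [And [Not true]]] | [And [Not ~ [Not ( [Or [And [Not true]]] )]]]] | [And [Not s]]]

Or
Or | And
Or | And | And
And | And | And
Not | And | And
true | And | And
true | Not | And
true | ~ Not | And
true | ~ ( Or ) | And
true | ~ ( And ) | And
true | ~ ( Not ) | And
true | ~ ( true ) | And
true | ~ ( true ) | Not
true | ~ ( true ) | s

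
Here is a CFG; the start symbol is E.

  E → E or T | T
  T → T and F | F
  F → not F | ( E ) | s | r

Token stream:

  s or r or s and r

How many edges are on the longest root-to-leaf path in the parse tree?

5

[E [E [E [T [F s]]] or [T [F r]]] or [T [T [F s]] and [F r]]]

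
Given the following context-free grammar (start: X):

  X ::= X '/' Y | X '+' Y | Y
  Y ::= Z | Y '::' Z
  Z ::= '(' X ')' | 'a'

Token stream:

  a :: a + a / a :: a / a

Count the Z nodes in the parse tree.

[X [X [X [X [Y [Y [Z a]] :: [Z a]]] + [Y [Z a]]] / [Y [Y [Z a]] :: [Z a]]] / [Y [Z a]]]

6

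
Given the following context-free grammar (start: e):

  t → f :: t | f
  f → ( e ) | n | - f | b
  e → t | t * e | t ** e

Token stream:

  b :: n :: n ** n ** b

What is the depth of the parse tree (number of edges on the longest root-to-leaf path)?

5

[e [t [f b] :: [t [f n] :: [t [f n]]]] ** [e [t [f n]] ** [e [t [f b]]]]]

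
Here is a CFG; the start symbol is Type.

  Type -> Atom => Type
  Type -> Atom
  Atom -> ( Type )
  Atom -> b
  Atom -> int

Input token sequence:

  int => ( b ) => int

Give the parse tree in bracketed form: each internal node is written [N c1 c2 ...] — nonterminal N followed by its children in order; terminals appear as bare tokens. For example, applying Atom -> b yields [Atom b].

[Type [Atom int] => [Type [Atom ( [Type [Atom b]] )] => [Type [Atom int]]]]

Type
Atom => Type
int => Type
int => Atom => Type
int => ( Type ) => Type
int => ( Atom ) => Type
int => ( b ) => Type
int => ( b ) => Atom
int => ( b ) => int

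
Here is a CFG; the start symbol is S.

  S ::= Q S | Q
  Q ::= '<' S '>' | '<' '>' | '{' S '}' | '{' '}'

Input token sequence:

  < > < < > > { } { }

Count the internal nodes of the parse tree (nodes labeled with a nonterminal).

[S [Q < >] [S [Q < [S [Q < >]] >] [S [Q { }] [S [Q { }]]]]]

10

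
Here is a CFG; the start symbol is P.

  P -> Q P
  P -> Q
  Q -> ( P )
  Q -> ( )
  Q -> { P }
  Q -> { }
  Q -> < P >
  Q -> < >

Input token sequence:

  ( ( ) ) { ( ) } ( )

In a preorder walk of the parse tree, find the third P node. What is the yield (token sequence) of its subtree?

[P [Q ( [P [Q ( )]] )] [P [Q { [P [Q ( )]] }] [P [Q ( )]]]]

{ ( ) } ( )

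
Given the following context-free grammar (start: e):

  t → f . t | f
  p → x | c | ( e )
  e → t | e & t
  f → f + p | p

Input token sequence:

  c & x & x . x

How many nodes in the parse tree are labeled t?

[e [e [e [t [f [p c]]]] & [t [f [p x]]]] & [t [f [p x]] . [t [f [p x]]]]]

4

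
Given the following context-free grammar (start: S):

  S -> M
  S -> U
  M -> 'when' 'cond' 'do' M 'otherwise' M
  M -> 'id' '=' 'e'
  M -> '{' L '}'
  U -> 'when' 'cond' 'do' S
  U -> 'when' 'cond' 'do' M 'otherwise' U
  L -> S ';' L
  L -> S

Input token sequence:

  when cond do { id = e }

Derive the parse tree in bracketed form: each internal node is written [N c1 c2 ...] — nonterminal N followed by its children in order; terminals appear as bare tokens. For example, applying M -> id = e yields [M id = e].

S
U
when cond do S
when cond do M
when cond do { L }
when cond do { S }
when cond do { M }
when cond do { id = e }

[S [U when cond do [S [M { [L [S [M id = e]]] }]]]]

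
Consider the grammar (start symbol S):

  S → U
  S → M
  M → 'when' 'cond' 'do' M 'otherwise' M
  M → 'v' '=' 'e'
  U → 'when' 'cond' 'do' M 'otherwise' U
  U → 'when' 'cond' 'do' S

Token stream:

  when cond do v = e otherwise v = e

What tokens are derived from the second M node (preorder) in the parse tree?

[S [M when cond do [M v = e] otherwise [M v = e]]]

v = e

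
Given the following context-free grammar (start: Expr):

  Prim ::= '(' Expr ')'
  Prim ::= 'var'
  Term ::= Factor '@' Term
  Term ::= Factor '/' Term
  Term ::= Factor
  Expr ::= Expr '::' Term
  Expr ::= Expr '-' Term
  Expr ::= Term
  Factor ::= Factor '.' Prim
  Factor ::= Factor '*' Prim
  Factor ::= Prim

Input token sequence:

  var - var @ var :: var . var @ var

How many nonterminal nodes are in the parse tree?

[Expr [Expr [Expr [Term [Factor [Prim var]]]] - [Term [Factor [Prim var]] @ [Term [Factor [Prim var]]]]] :: [Term [Factor [Factor [Prim var]] . [Prim var]] @ [Term [Factor [Prim var]]]]]

20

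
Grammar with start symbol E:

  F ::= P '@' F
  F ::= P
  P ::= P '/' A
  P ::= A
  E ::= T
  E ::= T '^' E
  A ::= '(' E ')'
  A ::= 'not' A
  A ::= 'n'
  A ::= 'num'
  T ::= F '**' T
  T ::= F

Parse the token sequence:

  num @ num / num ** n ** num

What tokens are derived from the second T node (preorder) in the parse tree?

[E [T [F [P [A num]] @ [F [P [P [A num]] / [A num]]]] ** [T [F [P [A n]]] ** [T [F [P [A num]]]]]]]

n ** num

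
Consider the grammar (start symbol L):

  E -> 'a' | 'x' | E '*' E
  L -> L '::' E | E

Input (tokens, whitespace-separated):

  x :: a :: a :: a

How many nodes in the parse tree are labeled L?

4

[L [L [L [L [E x]] :: [E a]] :: [E a]] :: [E a]]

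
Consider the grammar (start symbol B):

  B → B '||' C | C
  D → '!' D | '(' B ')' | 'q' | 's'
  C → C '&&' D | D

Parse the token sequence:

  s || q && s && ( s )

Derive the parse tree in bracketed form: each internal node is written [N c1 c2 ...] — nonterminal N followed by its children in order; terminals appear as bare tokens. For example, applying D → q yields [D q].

B
B || C
C || C
D || C
s || C
s || C && D
s || C && D && D
s || D && D && D
s || q && D && D
s || q && s && D
s || q && s && ( B )
s || q && s && ( C )
s || q && s && ( D )
s || q && s && ( s )

[B [B [C [D s]]] || [C [C [C [D q]] && [D s]] && [D ( [B [C [D s]]] )]]]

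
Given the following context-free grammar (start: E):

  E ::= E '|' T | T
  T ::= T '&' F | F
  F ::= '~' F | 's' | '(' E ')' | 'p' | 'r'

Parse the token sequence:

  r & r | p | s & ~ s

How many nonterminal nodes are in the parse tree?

[E [E [E [T [T [F r]] & [F r]]] | [T [F p]]] | [T [T [F s]] & [F ~ [F s]]]]

14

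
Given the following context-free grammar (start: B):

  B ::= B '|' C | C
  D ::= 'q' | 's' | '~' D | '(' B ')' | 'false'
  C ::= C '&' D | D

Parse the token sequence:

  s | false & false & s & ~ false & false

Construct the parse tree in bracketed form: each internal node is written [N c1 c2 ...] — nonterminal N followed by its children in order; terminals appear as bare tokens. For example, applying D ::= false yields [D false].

B
B | C
C | C
D | C
s | C
s | C & D
s | C & D & D
s | C & D & D & D
s | C & D & D & D & D
s | D & D & D & D & D
s | false & D & D & D & D
s | false & false & D & D & D
s | false & false & s & D & D
s | false & false & s & ~ D & D
s | false & false & s & ~ false & D
s | false & false & s & ~ false & false

[B [B [C [D s]]] | [C [C [C [C [C [D false]] & [D false]] & [D s]] & [D ~ [D false]]] & [D false]]]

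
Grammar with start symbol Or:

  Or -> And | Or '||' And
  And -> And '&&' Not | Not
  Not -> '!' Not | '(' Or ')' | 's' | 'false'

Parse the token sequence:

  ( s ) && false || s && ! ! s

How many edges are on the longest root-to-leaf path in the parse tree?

[Or [Or [And [And [Not ( [Or [And [Not s]]] )]] && [Not false]]] || [And [And [Not s]] && [Not ! [Not ! [Not s]]]]]

8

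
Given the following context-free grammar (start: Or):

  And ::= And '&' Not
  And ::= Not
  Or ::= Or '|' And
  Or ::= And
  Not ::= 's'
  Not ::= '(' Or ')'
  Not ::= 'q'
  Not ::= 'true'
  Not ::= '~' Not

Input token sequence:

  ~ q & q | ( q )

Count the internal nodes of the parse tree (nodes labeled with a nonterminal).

12

[Or [Or [And [And [Not ~ [Not q]]] & [Not q]]] | [And [Not ( [Or [And [Not q]]] )]]]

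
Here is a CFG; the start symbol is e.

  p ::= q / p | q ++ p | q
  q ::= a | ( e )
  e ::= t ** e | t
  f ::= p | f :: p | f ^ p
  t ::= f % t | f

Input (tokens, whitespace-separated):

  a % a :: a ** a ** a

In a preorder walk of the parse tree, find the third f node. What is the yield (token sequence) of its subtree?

a

[e [t [f [p [q a]]] % [t [f [f [p [q a]]] :: [p [q a]]]]] ** [e [t [f [p [q a]]]] ** [e [t [f [p [q a]]]]]]]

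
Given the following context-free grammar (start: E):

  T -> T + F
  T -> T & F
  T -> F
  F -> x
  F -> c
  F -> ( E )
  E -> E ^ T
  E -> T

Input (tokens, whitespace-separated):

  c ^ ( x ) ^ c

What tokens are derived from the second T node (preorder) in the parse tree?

[E [E [E [T [F c]]] ^ [T [F ( [E [T [F x]]] )]]] ^ [T [F c]]]

( x )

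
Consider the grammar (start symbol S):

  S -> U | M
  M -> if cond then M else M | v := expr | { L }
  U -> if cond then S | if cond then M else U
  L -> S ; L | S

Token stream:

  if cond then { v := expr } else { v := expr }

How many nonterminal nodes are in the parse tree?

10

[S [M if cond then [M { [L [S [M v := expr]]] }] else [M { [L [S [M v := expr]]] }]]]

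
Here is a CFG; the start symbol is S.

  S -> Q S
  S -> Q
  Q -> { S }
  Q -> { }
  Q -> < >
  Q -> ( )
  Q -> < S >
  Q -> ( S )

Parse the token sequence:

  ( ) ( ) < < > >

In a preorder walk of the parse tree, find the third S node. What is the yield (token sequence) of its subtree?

< < > >

[S [Q ( )] [S [Q ( )] [S [Q < [S [Q < >]] >]]]]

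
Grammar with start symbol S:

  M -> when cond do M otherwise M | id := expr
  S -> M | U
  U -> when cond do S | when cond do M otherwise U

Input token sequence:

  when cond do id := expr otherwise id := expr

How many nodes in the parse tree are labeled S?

[S [M when cond do [M id := expr] otherwise [M id := expr]]]

1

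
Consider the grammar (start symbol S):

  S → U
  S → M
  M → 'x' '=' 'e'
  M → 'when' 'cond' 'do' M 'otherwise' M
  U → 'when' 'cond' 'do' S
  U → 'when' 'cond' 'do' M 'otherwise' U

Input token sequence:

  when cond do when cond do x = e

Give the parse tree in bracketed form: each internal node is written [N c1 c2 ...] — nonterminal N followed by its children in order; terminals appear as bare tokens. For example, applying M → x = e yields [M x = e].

[S [U when cond do [S [U when cond do [S [M x = e]]]]]]

S
U
when cond do S
when cond do U
when cond do when cond do S
when cond do when cond do M
when cond do when cond do x = e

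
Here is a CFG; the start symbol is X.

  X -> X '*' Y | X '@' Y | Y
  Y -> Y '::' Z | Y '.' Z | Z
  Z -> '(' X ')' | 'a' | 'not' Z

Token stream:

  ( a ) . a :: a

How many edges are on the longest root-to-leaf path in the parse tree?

8

[X [Y [Y [Y [Z ( [X [Y [Z a]]] )]] . [Z a]] :: [Z a]]]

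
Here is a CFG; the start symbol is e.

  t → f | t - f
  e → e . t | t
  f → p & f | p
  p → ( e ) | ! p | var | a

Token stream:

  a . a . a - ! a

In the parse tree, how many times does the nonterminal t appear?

[e [e [e [t [f [p a]]]] . [t [f [p a]]]] . [t [t [f [p a]]] - [f [p ! [p a]]]]]

4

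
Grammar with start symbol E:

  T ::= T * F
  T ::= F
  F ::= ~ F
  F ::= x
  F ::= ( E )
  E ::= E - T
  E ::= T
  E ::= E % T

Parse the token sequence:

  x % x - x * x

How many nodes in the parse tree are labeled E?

[E [E [E [T [F x]]] % [T [F x]]] - [T [T [F x]] * [F x]]]

3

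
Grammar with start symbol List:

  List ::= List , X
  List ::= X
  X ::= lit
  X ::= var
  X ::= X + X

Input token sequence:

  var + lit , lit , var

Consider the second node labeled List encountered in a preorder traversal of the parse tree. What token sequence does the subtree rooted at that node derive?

var + lit , lit

[List [List [List [X [X var] + [X lit]]] , [X lit]] , [X var]]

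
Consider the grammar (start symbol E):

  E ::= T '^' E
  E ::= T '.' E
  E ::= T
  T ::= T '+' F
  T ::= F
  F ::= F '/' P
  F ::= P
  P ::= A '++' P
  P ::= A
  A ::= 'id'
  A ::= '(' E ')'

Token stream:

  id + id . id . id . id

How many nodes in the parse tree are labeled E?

4

[E [T [T [F [P [A id]]]] + [F [P [A id]]]] . [E [T [F [P [A id]]]] . [E [T [F [P [A id]]]] . [E [T [F [P [A id]]]]]]]]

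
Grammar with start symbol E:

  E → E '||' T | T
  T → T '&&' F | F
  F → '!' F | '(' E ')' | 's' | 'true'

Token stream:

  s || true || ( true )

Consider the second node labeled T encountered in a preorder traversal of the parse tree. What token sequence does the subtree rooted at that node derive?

[E [E [E [T [F s]]] || [T [F true]]] || [T [F ( [E [T [F true]]] )]]]

true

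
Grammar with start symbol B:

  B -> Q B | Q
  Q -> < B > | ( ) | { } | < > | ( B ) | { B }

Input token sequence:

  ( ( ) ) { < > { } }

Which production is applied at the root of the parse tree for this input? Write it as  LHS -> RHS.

[B [Q ( [B [Q ( )]] )] [B [Q { [B [Q < >] [B [Q { }]]] }]]]

B -> Q B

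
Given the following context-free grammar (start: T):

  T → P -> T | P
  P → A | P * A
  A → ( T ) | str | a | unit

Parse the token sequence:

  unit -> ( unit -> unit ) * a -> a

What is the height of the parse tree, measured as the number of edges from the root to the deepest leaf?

9

[T [P [A unit]] -> [T [P [P [A ( [T [P [A unit]] -> [T [P [A unit]]]] )]] * [A a]] -> [T [P [A a]]]]]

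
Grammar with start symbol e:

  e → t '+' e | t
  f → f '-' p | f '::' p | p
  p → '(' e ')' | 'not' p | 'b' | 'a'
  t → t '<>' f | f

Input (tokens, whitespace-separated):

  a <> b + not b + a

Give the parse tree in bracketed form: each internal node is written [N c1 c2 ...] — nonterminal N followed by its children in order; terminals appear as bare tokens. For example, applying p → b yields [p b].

[e [t [t [f [p a]]] <> [f [p b]]] + [e [t [f [p not [p b]]]] + [e [t [f [p a]]]]]]

e
t + e
t <> f + e
f <> f + e
p <> f + e
a <> f + e
a <> p + e
a <> b + e
a <> b + t + e
a <> b + f + e
a <> b + p + e
a <> b + not p + e
a <> b + not b + e
a <> b + not b + t
a <> b + not b + f
a <> b + not b + p
a <> b + not b + a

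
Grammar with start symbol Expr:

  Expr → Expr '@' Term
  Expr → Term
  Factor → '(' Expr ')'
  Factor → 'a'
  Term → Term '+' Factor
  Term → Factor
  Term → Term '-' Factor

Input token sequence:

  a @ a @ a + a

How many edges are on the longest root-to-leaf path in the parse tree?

5

[Expr [Expr [Expr [Term [Factor a]]] @ [Term [Factor a]]] @ [Term [Term [Factor a]] + [Factor a]]]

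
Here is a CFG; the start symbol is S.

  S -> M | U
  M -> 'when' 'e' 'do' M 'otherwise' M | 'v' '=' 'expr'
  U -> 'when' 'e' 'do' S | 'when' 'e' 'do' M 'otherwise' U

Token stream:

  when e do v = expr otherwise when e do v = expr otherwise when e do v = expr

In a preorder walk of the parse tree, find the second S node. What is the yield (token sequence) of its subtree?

v = expr

[S [U when e do [M v = expr] otherwise [U when e do [M v = expr] otherwise [U when e do [S [M v = expr]]]]]]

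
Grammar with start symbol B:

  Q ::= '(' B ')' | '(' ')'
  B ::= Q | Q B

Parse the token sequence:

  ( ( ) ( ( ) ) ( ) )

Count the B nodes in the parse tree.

[B [Q ( [B [Q ( )] [B [Q ( [B [Q ( )]] )] [B [Q ( )]]]] )]]

5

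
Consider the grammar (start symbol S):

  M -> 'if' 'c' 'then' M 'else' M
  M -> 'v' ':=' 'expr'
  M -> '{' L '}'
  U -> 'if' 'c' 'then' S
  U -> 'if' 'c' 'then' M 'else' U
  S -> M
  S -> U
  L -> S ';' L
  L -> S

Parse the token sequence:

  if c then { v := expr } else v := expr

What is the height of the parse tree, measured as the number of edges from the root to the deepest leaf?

6

[S [M if c then [M { [L [S [M v := expr]]] }] else [M v := expr]]]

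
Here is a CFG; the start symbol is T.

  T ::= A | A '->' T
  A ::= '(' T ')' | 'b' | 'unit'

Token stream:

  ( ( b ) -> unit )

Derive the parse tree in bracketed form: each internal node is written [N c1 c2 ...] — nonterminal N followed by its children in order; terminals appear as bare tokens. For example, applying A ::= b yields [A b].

T
A
( T )
( A -> T )
( ( T ) -> T )
( ( A ) -> T )
( ( b ) -> T )
( ( b ) -> A )
( ( b ) -> unit )

[T [A ( [T [A ( [T [A b]] )] -> [T [A unit]]] )]]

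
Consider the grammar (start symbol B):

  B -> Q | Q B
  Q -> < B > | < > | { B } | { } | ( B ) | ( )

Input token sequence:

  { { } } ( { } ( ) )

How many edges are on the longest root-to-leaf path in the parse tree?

6

[B [Q { [B [Q { }]] }] [B [Q ( [B [Q { }] [B [Q ( )]]] )]]]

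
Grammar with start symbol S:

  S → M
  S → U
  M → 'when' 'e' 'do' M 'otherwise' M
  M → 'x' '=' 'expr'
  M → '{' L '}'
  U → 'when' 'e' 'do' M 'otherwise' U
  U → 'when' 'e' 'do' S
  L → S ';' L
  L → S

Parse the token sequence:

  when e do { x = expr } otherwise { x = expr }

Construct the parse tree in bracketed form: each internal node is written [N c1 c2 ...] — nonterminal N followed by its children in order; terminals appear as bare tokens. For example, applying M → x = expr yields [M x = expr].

S
M
when e do M otherwise M
when e do { L } otherwise M
when e do { S } otherwise M
when e do { M } otherwise M
when e do { x = expr } otherwise M
when e do { x = expr } otherwise { L }
when e do { x = expr } otherwise { S }
when e do { x = expr } otherwise { M }
when e do { x = expr } otherwise { x = expr }

[S [M when e do [M { [L [S [M x = expr]]] }] otherwise [M { [L [S [M x = expr]]] }]]]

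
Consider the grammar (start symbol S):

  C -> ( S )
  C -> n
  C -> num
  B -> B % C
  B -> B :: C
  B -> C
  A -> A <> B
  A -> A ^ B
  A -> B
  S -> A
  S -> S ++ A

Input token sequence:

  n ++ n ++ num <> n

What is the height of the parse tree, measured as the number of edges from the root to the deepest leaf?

6

[S [S [S [A [B [C n]]]] ++ [A [B [C n]]]] ++ [A [A [B [C num]]] <> [B [C n]]]]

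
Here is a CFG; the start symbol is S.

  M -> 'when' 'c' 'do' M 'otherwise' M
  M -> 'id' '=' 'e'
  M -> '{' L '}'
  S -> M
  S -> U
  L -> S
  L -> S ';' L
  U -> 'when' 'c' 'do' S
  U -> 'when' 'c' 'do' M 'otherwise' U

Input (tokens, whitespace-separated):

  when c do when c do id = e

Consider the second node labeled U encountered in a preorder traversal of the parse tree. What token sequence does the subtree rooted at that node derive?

[S [U when c do [S [U when c do [S [M id = e]]]]]]

when c do id = e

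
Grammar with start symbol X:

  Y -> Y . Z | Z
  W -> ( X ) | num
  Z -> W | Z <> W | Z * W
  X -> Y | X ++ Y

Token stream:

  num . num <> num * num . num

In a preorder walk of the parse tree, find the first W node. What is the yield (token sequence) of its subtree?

num

[X [Y [Y [Y [Z [W num]]] . [Z [Z [Z [W num]] <> [W num]] * [W num]]] . [Z [W num]]]]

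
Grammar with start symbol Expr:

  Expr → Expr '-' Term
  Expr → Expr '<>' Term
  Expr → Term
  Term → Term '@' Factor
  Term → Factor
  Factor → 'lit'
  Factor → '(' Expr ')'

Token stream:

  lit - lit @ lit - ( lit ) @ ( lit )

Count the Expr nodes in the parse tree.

[Expr [Expr [Expr [Term [Factor lit]]] - [Term [Term [Factor lit]] @ [Factor lit]]] - [Term [Term [Factor ( [Expr [Term [Factor lit]]] )]] @ [Factor ( [Expr [Term [Factor lit]]] )]]]

5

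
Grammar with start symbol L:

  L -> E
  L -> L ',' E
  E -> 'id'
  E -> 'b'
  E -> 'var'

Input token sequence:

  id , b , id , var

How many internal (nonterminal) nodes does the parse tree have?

[L [L [L [L [E id]] , [E b]] , [E id]] , [E var]]

8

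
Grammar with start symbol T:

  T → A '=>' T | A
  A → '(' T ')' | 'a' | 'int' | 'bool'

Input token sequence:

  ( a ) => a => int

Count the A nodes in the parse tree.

4

[T [A ( [T [A a]] )] => [T [A a] => [T [A int]]]]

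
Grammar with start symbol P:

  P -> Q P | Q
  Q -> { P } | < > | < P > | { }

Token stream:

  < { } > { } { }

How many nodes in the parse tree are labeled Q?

4

[P [Q < [P [Q { }]] >] [P [Q { }] [P [Q { }]]]]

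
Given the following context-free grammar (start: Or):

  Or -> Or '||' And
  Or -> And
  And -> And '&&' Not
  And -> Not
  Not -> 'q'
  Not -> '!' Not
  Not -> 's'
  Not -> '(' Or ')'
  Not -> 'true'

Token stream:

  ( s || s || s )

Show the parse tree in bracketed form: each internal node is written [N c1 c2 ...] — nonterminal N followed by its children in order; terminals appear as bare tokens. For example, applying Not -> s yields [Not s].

[Or [And [Not ( [Or [Or [Or [And [Not s]]] || [And [Not s]]] || [And [Not s]]] )]]]

Or
And
Not
( Or )
( Or || And )
( Or || And || And )
( And || And || And )
( Not || And || And )
( s || And || And )
( s || Not || And )
( s || s || And )
( s || s || Not )
( s || s || s )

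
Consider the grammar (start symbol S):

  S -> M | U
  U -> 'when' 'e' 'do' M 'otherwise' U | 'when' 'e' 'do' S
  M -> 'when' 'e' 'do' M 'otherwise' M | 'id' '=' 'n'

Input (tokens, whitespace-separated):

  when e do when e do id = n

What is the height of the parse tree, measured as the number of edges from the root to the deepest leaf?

6

[S [U when e do [S [U when e do [S [M id = n]]]]]]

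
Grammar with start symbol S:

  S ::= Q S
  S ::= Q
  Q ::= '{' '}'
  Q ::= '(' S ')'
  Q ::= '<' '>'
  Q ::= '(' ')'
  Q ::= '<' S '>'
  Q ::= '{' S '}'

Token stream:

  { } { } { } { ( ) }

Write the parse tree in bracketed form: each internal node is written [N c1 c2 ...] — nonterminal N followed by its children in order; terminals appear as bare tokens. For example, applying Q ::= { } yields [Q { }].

[S [Q { }] [S [Q { }] [S [Q { }] [S [Q { [S [Q ( )]] }]]]]]

S
Q S
{ } S
{ } Q S
{ } { } S
{ } { } Q S
{ } { } { } S
{ } { } { } Q
{ } { } { } { S }
{ } { } { } { Q }
{ } { } { } { ( ) }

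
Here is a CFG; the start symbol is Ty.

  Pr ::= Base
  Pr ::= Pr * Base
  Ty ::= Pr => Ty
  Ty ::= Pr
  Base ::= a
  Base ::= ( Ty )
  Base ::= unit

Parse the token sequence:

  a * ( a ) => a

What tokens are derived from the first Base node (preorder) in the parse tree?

[Ty [Pr [Pr [Base a]] * [Base ( [Ty [Pr [Base a]]] )]] => [Ty [Pr [Base a]]]]

a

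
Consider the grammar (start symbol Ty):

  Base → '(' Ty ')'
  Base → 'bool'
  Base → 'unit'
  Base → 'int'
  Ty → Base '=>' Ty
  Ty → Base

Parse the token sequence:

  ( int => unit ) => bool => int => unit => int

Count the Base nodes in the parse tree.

[Ty [Base ( [Ty [Base int] => [Ty [Base unit]]] )] => [Ty [Base bool] => [Ty [Base int] => [Ty [Base unit] => [Ty [Base int]]]]]]

7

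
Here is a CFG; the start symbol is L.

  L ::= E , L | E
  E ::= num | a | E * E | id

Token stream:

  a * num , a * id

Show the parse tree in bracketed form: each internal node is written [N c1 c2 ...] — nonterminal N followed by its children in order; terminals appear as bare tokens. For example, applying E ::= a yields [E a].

[L [E [E a] * [E num]] , [L [E [E a] * [E id]]]]

L
E , L
E * E , L
a * E , L
a * num , L
a * num , E
a * num , E * E
a * num , a * E
a * num , a * id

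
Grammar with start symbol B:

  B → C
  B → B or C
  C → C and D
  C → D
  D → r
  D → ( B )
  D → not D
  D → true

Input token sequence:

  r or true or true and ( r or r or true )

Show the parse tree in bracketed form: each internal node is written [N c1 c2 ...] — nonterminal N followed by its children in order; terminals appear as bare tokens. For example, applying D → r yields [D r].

[B [B [B [C [D r]]] or [C [D true]]] or [C [C [D true]] and [D ( [B [B [B [C [D r]]] or [C [D r]]] or [C [D true]]] )]]]

B
B or C
B or C or C
C or C or C
D or C or C
r or C or C
r or D or C
r or true or C
r or true or C and D
r or true or D and D
r or true or true and D
r or true or true and ( B )
r or true or true and ( B or C )
r or true or true and ( B or C or C )
r or true or true and ( C or C or C )
r or true or true and ( D or C or C )
r or true or true and ( r or C or C )
r or true or true and ( r or D or C )
r or true or true and ( r or r or C )
r or true or true and ( r or r or D )
r or true or true and ( r or r or true )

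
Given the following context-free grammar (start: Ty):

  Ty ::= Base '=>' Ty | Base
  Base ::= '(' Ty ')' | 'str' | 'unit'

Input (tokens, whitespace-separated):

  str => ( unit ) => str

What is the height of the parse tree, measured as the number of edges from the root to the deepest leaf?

5

[Ty [Base str] => [Ty [Base ( [Ty [Base unit]] )] => [Ty [Base str]]]]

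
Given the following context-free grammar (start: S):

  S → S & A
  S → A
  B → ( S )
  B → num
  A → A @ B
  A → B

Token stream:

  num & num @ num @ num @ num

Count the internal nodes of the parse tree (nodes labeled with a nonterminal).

12

[S [S [A [B num]]] & [A [A [A [A [B num]] @ [B num]] @ [B num]] @ [B num]]]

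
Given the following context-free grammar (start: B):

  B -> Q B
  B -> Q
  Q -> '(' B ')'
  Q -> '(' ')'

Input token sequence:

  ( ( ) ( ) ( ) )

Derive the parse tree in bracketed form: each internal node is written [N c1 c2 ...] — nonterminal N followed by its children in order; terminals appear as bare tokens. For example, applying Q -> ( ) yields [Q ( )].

[B [Q ( [B [Q ( )] [B [Q ( )] [B [Q ( )]]]] )]]

B
Q
( B )
( Q B )
( ( ) B )
( ( ) Q B )
( ( ) ( ) B )
( ( ) ( ) Q )
( ( ) ( ) ( ) )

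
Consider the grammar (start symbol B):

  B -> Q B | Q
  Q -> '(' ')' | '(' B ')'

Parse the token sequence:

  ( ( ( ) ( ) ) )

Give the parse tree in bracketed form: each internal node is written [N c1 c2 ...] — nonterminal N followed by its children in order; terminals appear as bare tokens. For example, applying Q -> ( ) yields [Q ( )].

[B [Q ( [B [Q ( [B [Q ( )] [B [Q ( )]]] )]] )]]

B
Q
( B )
( Q )
( ( B ) )
( ( Q B ) )
( ( ( ) B ) )
( ( ( ) Q ) )
( ( ( ) ( ) ) )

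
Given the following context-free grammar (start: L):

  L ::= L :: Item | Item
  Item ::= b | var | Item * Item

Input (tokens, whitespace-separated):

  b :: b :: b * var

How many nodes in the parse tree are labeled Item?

[L [L [L [Item b]] :: [Item b]] :: [Item [Item b] * [Item var]]]

5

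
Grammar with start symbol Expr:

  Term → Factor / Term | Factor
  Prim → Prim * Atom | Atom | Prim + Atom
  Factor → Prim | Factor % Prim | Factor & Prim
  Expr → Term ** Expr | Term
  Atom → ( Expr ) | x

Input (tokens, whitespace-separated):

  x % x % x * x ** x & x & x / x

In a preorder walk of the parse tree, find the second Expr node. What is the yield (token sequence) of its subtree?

x & x & x / x

[Expr [Term [Factor [Factor [Factor [Prim [Atom x]]] % [Prim [Atom x]]] % [Prim [Prim [Atom x]] * [Atom x]]]] ** [Expr [Term [Factor [Factor [Factor [Prim [Atom x]]] & [Prim [Atom x]]] & [Prim [Atom x]]] / [Term [Factor [Prim [Atom x]]]]]]]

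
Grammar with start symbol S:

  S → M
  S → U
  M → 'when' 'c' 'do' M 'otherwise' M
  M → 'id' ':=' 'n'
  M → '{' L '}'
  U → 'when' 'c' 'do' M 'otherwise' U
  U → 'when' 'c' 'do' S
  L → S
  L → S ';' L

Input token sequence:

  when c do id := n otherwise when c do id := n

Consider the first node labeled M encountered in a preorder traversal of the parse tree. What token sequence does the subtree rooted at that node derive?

id := n

[S [U when c do [M id := n] otherwise [U when c do [S [M id := n]]]]]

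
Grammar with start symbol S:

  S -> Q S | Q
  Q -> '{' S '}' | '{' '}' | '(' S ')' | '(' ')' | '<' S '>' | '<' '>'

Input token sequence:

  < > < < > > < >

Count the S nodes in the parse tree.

4

[S [Q < >] [S [Q < [S [Q < >]] >] [S [Q < >]]]]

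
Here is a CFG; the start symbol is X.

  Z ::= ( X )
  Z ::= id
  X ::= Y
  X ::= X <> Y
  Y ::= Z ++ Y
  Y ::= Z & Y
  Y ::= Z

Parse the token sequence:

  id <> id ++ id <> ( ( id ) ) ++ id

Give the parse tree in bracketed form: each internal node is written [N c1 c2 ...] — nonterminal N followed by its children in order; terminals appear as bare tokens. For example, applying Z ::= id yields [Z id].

[X [X [X [Y [Z id]]] <> [Y [Z id] ++ [Y [Z id]]]] <> [Y [Z ( [X [Y [Z ( [X [Y [Z id]]] )]]] )] ++ [Y [Z id]]]]

X
X <> Y
X <> Y <> Y
Y <> Y <> Y
Z <> Y <> Y
id <> Y <> Y
id <> Z ++ Y <> Y
id <> id ++ Y <> Y
id <> id ++ Z <> Y
id <> id ++ id <> Y
id <> id ++ id <> Z ++ Y
id <> id ++ id <> ( X ) ++ Y
id <> id ++ id <> ( Y ) ++ Y
id <> id ++ id <> ( Z ) ++ Y
id <> id ++ id <> ( ( X ) ) ++ Y
id <> id ++ id <> ( ( Y ) ) ++ Y
id <> id ++ id <> ( ( Z ) ) ++ Y
id <> id ++ id <> ( ( id ) ) ++ Y
id <> id ++ id <> ( ( id ) ) ++ Z
id <> id ++ id <> ( ( id ) ) ++ id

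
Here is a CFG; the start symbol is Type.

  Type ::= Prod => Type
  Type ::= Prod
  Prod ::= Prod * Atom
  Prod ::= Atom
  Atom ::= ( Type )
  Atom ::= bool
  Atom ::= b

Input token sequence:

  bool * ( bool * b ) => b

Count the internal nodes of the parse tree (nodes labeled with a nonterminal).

[Type [Prod [Prod [Atom bool]] * [Atom ( [Type [Prod [Prod [Atom bool]] * [Atom b]]] )]] => [Type [Prod [Atom b]]]]

13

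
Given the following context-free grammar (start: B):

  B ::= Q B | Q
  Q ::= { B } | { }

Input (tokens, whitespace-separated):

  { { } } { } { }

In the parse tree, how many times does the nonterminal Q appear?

4

[B [Q { [B [Q { }]] }] [B [Q { }] [B [Q { }]]]]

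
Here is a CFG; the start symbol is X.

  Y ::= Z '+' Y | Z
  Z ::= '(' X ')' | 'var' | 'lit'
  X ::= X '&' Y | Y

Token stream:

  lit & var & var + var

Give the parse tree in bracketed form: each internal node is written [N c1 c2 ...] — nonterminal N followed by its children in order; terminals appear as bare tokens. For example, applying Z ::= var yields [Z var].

[X [X [X [Y [Z lit]]] & [Y [Z var]]] & [Y [Z var] + [Y [Z var]]]]

X
X & Y
X & Y & Y
Y & Y & Y
Z & Y & Y
lit & Y & Y
lit & Z & Y
lit & var & Y
lit & var & Z + Y
lit & var & var + Y
lit & var & var + Z
lit & var & var + var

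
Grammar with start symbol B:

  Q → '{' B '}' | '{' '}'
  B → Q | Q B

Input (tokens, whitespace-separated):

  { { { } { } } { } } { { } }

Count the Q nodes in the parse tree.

7

[B [Q { [B [Q { [B [Q { }] [B [Q { }]]] }] [B [Q { }]]] }] [B [Q { [B [Q { }]] }]]]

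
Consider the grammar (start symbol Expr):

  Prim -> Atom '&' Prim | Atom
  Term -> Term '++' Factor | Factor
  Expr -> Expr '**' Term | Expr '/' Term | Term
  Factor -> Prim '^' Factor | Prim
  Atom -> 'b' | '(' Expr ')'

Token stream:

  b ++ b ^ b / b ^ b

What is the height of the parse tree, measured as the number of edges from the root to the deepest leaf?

7

[Expr [Expr [Term [Term [Factor [Prim [Atom b]]]] ++ [Factor [Prim [Atom b]] ^ [Factor [Prim [Atom b]]]]]] / [Term [Factor [Prim [Atom b]] ^ [Factor [Prim [Atom b]]]]]]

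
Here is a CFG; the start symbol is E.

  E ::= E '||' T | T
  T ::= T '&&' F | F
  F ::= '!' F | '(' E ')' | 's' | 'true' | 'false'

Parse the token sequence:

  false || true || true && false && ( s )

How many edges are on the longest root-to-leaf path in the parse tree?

[E [E [E [T [F false]]] || [T [F true]]] || [T [T [T [F true]] && [F false]] && [F ( [E [T [F s]]] )]]]

6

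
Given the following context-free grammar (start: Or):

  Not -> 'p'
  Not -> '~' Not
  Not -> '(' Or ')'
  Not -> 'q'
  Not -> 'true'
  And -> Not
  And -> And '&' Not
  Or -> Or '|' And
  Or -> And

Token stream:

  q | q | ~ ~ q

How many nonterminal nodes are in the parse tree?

[Or [Or [Or [And [Not q]]] | [And [Not q]]] | [And [Not ~ [Not ~ [Not q]]]]]

11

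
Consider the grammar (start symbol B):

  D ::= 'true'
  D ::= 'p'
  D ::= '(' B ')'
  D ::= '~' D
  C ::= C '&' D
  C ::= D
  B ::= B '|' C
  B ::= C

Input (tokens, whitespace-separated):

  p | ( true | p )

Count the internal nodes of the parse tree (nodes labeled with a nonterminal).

12

[B [B [C [D p]]] | [C [D ( [B [B [C [D true]]] | [C [D p]]] )]]]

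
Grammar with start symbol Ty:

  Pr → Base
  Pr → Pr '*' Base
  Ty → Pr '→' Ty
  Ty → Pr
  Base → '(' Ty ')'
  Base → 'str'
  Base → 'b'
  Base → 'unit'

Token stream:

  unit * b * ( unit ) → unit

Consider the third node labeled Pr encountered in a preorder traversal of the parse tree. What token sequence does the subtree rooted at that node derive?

unit

[Ty [Pr [Pr [Pr [Base unit]] * [Base b]] * [Base ( [Ty [Pr [Base unit]]] )]] → [Ty [Pr [Base unit]]]]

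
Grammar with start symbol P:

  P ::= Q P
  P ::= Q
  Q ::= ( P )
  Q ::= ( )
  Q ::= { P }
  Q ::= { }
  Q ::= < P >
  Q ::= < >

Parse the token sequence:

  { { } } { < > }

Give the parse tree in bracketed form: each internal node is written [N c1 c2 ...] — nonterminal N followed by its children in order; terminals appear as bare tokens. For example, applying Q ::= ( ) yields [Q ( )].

P
Q P
{ P } P
{ Q } P
{ { } } P
{ { } } Q
{ { } } { P }
{ { } } { Q }
{ { } } { < > }

[P [Q { [P [Q { }]] }] [P [Q { [P [Q < >]] }]]]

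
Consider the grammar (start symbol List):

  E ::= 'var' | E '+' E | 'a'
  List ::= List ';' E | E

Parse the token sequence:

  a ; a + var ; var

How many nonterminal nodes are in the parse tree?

8

[List [List [List [E a]] ; [E [E a] + [E var]]] ; [E var]]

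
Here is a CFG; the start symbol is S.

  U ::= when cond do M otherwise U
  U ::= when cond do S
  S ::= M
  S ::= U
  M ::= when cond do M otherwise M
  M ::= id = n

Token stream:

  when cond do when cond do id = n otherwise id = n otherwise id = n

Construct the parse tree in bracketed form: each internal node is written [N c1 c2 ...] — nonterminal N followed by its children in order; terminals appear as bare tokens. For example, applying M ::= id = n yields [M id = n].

[S [M when cond do [M when cond do [M id = n] otherwise [M id = n]] otherwise [M id = n]]]

S
M
when cond do M otherwise M
when cond do when cond do M otherwise M otherwise M
when cond do when cond do id = n otherwise M otherwise M
when cond do when cond do id = n otherwise id = n otherwise M
when cond do when cond do id = n otherwise id = n otherwise id = n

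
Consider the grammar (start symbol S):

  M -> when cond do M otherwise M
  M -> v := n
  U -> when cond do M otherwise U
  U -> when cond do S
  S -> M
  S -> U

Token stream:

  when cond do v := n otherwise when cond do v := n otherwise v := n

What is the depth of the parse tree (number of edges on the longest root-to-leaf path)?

4

[S [M when cond do [M v := n] otherwise [M when cond do [M v := n] otherwise [M v := n]]]]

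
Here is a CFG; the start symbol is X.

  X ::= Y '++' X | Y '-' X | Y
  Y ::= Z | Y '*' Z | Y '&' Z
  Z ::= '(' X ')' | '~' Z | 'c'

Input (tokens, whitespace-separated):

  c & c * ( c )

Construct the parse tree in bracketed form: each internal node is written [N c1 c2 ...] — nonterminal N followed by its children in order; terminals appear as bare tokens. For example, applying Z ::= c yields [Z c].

[X [Y [Y [Y [Z c]] & [Z c]] * [Z ( [X [Y [Z c]]] )]]]

X
Y
Y * Z
Y & Z * Z
Z & Z * Z
c & Z * Z
c & c * Z
c & c * ( X )
c & c * ( Y )
c & c * ( Z )
c & c * ( c )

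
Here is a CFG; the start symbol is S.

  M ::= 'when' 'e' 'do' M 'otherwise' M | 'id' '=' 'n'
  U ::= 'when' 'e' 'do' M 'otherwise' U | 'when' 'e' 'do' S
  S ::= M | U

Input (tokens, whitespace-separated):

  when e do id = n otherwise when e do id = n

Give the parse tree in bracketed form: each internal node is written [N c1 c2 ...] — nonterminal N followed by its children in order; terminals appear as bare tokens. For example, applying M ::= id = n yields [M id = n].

[S [U when e do [M id = n] otherwise [U when e do [S [M id = n]]]]]

S
U
when e do M otherwise U
when e do id = n otherwise U
when e do id = n otherwise when e do S
when e do id = n otherwise when e do M
when e do id = n otherwise when e do id = n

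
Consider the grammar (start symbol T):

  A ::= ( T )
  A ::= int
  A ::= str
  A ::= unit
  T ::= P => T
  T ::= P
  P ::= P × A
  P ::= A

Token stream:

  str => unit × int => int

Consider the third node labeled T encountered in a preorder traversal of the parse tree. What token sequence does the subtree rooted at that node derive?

[T [P [A str]] => [T [P [P [A unit]] × [A int]] => [T [P [A int]]]]]

int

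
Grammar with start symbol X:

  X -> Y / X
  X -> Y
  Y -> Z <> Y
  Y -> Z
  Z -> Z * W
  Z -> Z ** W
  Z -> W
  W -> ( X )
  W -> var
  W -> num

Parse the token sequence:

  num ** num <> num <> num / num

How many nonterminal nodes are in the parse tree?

16

[X [Y [Z [Z [W num]] ** [W num]] <> [Y [Z [W num]] <> [Y [Z [W num]]]]] / [X [Y [Z [W num]]]]]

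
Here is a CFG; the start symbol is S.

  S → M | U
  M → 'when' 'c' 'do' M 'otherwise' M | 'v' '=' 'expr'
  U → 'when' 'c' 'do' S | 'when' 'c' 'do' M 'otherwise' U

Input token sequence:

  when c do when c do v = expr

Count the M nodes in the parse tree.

[S [U when c do [S [U when c do [S [M v = expr]]]]]]

1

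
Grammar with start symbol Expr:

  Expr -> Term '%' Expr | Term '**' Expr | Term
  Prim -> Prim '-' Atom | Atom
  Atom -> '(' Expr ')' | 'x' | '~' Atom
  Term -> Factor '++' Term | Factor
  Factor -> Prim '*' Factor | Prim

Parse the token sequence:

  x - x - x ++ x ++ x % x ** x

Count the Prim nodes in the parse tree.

7

[Expr [Term [Factor [Prim [Prim [Prim [Atom x]] - [Atom x]] - [Atom x]]] ++ [Term [Factor [Prim [Atom x]]] ++ [Term [Factor [Prim [Atom x]]]]]] % [Expr [Term [Factor [Prim [Atom x]]]] ** [Expr [Term [Factor [Prim [Atom x]]]]]]]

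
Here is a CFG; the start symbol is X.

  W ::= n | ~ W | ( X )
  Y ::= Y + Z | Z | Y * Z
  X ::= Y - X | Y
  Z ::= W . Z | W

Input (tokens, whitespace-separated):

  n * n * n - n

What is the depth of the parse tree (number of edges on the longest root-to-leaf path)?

6

[X [Y [Y [Y [Z [W n]]] * [Z [W n]]] * [Z [W n]]] - [X [Y [Z [W n]]]]]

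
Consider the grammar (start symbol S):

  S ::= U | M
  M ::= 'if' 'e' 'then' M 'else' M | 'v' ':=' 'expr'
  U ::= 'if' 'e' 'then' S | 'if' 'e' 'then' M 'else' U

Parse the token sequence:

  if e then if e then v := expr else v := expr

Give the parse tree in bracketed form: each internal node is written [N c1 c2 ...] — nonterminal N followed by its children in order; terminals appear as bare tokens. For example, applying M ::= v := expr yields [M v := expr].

[S [U if e then [S [M if e then [M v := expr] else [M v := expr]]]]]

S
U
if e then S
if e then M
if e then if e then M else M
if e then if e then v := expr else M
if e then if e then v := expr else v := expr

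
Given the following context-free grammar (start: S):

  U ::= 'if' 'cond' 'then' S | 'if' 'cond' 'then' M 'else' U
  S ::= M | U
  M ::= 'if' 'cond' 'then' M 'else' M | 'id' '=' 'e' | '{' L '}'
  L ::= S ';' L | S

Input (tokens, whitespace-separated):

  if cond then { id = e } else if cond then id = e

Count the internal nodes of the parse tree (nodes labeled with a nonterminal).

9

[S [U if cond then [M { [L [S [M id = e]]] }] else [U if cond then [S [M id = e]]]]]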